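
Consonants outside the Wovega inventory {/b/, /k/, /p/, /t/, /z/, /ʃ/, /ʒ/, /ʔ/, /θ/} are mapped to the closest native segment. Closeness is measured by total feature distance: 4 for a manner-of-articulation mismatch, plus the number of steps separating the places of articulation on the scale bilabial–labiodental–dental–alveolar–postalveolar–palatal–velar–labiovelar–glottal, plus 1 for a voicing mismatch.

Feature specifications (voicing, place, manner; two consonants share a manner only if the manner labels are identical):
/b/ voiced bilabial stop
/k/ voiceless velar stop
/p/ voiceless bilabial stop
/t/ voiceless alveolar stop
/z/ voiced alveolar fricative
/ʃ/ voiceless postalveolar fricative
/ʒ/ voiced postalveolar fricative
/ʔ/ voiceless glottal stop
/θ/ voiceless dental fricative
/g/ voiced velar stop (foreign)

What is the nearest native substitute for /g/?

/k/ is closest: same manner (stop), place distance 0 (velar→velar), voicing differs (+1); total 1. Next closest is /ʔ/ at distance 3.

k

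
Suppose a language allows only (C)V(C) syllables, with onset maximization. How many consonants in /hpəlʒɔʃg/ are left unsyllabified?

The consonants /h/, /g/ cannot be parsed into a legal (C)V(C) syllable (at most one coda consonant is licensed; onsets are limited to one consonant).

2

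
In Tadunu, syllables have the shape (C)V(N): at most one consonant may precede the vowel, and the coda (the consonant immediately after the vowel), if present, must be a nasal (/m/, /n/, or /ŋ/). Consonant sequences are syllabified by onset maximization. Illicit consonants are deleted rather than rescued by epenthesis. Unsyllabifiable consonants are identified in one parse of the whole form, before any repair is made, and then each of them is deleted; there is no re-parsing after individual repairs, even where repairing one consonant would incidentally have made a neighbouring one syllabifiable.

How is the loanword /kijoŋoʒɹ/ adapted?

Under (C)V(N), the unsyllabifiable consonants are /ʒ/, /ɹ/ (only a nasal (/m/, /n/, or /ŋ/) is licensed in coda position; onsets are limited to one consonant).
Each unlicensed consonant is deleted: /ʒ/, /ɹ/.

kijoŋo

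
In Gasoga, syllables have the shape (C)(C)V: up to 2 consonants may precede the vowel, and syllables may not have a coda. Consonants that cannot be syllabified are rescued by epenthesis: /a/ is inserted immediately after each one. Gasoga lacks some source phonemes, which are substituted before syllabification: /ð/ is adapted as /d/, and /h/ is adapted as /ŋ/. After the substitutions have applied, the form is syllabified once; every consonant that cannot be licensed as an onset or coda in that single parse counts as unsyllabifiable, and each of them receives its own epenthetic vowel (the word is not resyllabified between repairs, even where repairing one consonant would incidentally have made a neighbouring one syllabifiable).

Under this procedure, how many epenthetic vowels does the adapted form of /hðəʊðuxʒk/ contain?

3

After substitution the input is /ŋdəʊduxʒk/.
The unsyllabifiable consonants are /x/, /ʒ/, /k/; each receives one epenthetic vowel.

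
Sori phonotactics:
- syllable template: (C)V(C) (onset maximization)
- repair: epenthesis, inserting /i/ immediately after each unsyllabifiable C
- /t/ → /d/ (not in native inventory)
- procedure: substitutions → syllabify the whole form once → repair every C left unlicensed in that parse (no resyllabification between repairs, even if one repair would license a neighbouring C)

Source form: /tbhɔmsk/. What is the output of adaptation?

dibihɔmsiki

Substitution: /t/ → /d/, giving /dbhɔmsk/.
Syllabifying with onset maximization leaves /d/, /b/, /s/, /k/ stranded (at most one coda consonant is licensed; onsets are limited to one consonant).
Each unlicensed consonant becomes the onset of a new syllable: /d/ → /di/, /b/ → /bi/, /s/ → /si/, /k/ → /ki/.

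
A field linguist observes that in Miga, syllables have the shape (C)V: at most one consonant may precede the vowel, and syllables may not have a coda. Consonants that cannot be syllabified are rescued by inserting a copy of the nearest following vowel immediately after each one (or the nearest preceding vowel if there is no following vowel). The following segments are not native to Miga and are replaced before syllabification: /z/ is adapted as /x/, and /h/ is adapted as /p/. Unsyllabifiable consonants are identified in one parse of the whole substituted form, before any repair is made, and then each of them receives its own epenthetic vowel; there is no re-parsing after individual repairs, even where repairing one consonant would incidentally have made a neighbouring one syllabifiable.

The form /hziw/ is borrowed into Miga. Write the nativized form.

Substitution: /h/ → /p/, /z/ → /x/, giving /pxiw/.
The consonants /p/, /w/ cannot be parsed into a legal (C)V syllable (no codas are permitted; onsets are limited to one consonant).
Epenthesis after each stranded consonant: /p/ → /pi/, /w/ → /wi/.

pixiwi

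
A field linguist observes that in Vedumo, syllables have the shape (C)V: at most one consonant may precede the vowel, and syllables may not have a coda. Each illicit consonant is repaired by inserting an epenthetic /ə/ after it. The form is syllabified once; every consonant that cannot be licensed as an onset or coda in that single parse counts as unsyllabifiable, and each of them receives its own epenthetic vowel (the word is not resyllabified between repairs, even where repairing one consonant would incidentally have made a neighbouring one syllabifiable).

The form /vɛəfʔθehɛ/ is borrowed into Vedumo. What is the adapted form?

vɛəfəʔəθehɛ

The consonants /f/, /ʔ/ cannot be parsed into a legal (C)V syllable (no codas are permitted; onsets are limited to one consonant).
Inserting the epenthetic vowel yields /f/ → /fə/, /ʔ/ → /ʔə/.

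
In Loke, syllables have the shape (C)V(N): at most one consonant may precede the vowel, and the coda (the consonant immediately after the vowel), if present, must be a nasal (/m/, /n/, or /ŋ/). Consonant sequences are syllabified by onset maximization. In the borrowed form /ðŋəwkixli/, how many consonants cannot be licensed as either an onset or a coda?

3

Under (C)V(N), the unsyllabifiable consonants are /ð/, /w/, /x/ (only a nasal (/m/, /n/, or /ŋ/) is licensed in coda position; onsets are limited to one consonant).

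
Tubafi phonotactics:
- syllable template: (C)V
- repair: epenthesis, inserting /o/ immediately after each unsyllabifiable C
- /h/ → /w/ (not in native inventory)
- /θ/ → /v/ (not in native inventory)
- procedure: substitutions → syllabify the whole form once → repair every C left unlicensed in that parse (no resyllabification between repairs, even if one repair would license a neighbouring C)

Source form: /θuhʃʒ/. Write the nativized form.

vuwoʃoʒo

Substitution: /θ/ → /v/, /h/ → /w/, giving /vuwʃʒ/.
Syllabifying with onset maximization leaves /w/, /ʃ/, /ʒ/ stranded (no codas are permitted; onsets are limited to one consonant).
Inserting the epenthetic vowel yields /w/ → /wo/, /ʃ/ → /ʃo/, /ʒ/ → /ʒo/.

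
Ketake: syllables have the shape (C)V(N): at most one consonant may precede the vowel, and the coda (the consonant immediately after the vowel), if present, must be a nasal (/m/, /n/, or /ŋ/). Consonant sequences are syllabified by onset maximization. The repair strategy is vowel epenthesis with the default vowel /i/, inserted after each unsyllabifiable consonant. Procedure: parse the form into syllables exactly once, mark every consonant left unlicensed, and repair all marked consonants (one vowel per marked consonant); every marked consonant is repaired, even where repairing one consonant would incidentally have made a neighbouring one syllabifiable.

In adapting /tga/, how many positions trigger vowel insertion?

1

The unsyllabifiable consonants are /t/; each receives one epenthetic vowel.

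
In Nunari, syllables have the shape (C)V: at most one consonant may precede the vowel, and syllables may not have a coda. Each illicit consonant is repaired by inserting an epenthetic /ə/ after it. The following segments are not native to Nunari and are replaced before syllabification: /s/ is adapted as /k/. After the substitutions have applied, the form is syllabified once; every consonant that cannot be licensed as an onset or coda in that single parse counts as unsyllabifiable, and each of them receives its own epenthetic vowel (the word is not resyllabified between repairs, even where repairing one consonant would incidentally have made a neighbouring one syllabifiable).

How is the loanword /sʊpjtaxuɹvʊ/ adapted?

kʊpəjətaxuɹəvʊ

Substitution: /s/ → /k/, giving /kʊpjtaxuɹvʊ/.
Under (C)V, the unsyllabifiable consonants are /p/, /j/, /ɹ/ (no codas are permitted; onsets are limited to one consonant).
Each unlicensed consonant becomes the onset of a new syllable: /p/ → /pə/, /j/ → /jə/, /ɹ/ → /ɹə/.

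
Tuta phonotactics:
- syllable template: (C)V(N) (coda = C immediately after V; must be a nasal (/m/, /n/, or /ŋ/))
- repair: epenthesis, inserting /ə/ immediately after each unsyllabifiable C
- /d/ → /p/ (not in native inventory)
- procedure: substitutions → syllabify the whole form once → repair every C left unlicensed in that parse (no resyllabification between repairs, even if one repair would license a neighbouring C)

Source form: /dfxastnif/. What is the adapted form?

pəfəxasətənifə

Substitution: /d/ → /p/, giving /pfxastnif/.
The consonants /p/, /f/, /s/, /t/, /f/ cannot be parsed into a legal (C)V(N) syllable (only a nasal (/m/, /n/, or /ŋ/) is licensed in coda position; onsets are limited to one consonant).
Epenthesis after each stranded consonant: /p/ → /pə/, /f/ → /fə/, /s/ → /sə/, /t/ → /tə/, /f/ → /fə/.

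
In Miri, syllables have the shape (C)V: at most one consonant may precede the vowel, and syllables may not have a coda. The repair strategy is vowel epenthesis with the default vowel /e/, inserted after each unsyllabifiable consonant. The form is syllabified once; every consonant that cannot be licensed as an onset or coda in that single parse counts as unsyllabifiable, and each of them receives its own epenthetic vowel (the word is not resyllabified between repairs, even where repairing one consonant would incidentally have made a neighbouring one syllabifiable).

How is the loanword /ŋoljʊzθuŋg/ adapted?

ŋolejʊzeθuŋege

The consonants /l/, /z/, /ŋ/, /g/ cannot be parsed into a legal (C)V syllable (no codas are permitted; onsets are limited to one consonant).
Inserting the epenthetic vowel yields /l/ → /le/, /z/ → /ze/, /ŋ/ → /ŋe/, /g/ → /ge/.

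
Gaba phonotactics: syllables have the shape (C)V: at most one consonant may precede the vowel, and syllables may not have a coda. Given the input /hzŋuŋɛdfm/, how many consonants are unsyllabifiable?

Under (C)V, the unsyllabifiable consonants are /h/, /z/, /d/, /f/, /m/ (no codas are permitted; onsets are limited to one consonant).

5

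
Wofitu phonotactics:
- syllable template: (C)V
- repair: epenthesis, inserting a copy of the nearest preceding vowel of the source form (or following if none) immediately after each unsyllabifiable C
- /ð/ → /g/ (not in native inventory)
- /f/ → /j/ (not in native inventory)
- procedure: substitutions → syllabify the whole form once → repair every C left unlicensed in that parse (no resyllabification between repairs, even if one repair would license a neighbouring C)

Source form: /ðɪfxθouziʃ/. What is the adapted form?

Substitution: /ð/ → /g/, /f/ → /j/, giving /gɪjxθouziʃ/.
The consonants /j/, /x/, /ʃ/ cannot be parsed into a legal (C)V syllable (no codas are permitted; onsets are limited to one consonant).
Epenthesis after each stranded consonant: /j/ → /jɪ/, /x/ → /xɪ/, /ʃ/ → /ʃi/.

gɪjɪxɪθouziʃi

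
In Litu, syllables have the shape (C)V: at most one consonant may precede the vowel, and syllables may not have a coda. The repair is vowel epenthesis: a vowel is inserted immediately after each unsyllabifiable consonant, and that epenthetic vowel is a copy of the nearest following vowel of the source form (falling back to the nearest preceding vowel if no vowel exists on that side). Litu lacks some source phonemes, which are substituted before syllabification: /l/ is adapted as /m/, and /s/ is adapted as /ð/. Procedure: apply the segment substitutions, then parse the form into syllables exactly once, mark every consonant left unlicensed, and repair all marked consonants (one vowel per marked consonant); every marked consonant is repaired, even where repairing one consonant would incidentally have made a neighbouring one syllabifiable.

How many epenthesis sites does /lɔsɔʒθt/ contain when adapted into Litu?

3

After substitution the input is /mɔðɔʒθt/.
The unsyllabifiable consonants are /ʒ/, /θ/, /t/; each receives one epenthetic vowel.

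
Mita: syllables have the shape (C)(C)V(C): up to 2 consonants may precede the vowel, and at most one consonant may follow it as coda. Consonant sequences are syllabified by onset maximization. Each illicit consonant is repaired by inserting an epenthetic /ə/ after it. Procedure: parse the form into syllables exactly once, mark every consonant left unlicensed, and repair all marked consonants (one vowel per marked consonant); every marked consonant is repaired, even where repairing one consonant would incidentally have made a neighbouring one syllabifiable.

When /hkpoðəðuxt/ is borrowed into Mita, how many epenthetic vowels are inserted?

The unsyllabifiable consonants are /h/, /t/; each receives one epenthetic vowel.

2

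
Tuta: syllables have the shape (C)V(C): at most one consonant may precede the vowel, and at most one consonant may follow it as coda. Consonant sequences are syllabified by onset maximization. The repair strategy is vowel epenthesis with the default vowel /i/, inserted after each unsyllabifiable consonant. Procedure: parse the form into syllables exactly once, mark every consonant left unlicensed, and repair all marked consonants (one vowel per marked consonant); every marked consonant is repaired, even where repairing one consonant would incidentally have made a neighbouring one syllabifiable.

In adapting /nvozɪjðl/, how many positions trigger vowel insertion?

The unsyllabifiable consonants are /n/, /ð/, /l/; each receives one epenthetic vowel.

3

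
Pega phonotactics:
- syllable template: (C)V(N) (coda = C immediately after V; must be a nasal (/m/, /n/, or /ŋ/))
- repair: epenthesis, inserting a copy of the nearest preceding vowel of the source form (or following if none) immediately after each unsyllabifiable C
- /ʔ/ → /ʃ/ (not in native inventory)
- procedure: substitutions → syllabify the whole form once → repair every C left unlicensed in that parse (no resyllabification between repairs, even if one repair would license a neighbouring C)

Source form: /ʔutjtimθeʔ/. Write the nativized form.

Substitution: /ʔ/ → /ʃ/, giving /ʃutjtimθeʃ/.
The consonants /t/, /j/, /ʃ/ cannot be parsed into a legal (C)V(N) syllable (only a nasal (/m/, /n/, or /ŋ/) is licensed in coda position; onsets are limited to one consonant).
Each unlicensed consonant becomes the onset of a new syllable: /t/ → /tu/, /j/ → /ju/, /ʃ/ → /ʃe/.

ʃutujutimθeʃe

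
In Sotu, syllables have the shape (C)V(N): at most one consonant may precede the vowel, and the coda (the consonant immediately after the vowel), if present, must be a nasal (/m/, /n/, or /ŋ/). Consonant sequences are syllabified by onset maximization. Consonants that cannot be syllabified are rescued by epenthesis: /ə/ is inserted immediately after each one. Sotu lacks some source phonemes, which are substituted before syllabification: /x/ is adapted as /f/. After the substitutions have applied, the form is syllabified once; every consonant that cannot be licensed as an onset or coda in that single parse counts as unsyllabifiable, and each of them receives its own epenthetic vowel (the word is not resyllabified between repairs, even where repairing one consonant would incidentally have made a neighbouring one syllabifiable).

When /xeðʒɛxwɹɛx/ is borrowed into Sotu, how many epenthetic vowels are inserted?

After substitution the input is /feðʒɛfwɹɛf/.
The unsyllabifiable consonants are /ð/, /f/, /w/, /f/; each receives one epenthetic vowel.

4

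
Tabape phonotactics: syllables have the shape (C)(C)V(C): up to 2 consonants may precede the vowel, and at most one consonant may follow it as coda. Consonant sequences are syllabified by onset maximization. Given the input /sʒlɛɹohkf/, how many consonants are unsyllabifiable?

3

Syllabifying with onset maximization leaves /s/, /k/, /f/ stranded (at most one coda consonant is licensed; onsets may contain at most 2 consonants).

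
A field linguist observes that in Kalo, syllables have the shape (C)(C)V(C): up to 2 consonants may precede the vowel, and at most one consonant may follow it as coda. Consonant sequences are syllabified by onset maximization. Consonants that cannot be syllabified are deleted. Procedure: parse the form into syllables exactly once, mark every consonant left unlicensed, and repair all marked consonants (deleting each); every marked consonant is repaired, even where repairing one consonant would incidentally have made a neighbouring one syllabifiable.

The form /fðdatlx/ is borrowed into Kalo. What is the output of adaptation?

ðdat

Under (C)(C)V(C), the unsyllabifiable consonants are /f/, /l/, /x/ (at most one coda consonant is licensed; onsets may contain at most 2 consonants).
Each unlicensed consonant is deleted: /f/, /l/, /x/.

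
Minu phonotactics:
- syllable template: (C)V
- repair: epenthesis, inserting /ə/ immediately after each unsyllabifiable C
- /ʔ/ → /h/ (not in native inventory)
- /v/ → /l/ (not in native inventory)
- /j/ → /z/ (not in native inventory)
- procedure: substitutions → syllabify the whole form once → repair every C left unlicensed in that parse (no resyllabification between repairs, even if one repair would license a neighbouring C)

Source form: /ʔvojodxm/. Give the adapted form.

həlozodəxəmə

Substitution: /ʔ/ → /h/, /v/ → /l/, /j/ → /z/, giving /hlozodxm/.
Syllabifying with onset maximization leaves /h/, /d/, /x/, /m/ stranded (no codas are permitted; onsets are limited to one consonant).
Epenthesis after each stranded consonant: /h/ → /hə/, /d/ → /də/, /x/ → /xə/, /m/ → /mə/.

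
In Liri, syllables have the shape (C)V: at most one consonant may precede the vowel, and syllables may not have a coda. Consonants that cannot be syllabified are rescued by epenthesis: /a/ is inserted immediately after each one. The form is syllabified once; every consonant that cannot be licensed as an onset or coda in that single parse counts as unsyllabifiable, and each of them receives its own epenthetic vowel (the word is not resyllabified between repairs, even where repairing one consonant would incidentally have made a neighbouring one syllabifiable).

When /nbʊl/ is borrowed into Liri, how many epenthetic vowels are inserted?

The unsyllabifiable consonants are /n/, /l/; each receives one epenthetic vowel.

2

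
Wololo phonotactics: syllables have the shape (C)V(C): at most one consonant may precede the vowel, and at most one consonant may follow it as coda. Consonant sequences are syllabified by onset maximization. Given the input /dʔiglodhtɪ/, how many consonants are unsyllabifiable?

Syllabifying with onset maximization leaves /d/, /h/ stranded (at most one coda consonant is licensed; onsets are limited to one consonant).

2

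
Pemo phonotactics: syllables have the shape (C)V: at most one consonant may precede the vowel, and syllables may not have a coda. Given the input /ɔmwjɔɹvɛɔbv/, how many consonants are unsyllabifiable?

5

The consonants /m/, /w/, /ɹ/, /b/, /v/ cannot be parsed into a legal (C)V syllable (no codas are permitted; onsets are limited to one consonant).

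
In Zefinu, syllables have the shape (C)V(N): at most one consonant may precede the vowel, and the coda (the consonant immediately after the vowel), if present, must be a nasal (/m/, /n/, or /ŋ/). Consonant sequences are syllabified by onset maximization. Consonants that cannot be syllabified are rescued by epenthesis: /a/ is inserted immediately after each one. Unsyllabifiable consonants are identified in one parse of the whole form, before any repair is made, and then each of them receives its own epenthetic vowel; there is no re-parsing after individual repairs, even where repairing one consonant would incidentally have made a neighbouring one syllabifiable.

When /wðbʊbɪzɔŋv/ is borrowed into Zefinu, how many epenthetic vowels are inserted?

The unsyllabifiable consonants are /w/, /ð/, /v/; each receives one epenthetic vowel.

3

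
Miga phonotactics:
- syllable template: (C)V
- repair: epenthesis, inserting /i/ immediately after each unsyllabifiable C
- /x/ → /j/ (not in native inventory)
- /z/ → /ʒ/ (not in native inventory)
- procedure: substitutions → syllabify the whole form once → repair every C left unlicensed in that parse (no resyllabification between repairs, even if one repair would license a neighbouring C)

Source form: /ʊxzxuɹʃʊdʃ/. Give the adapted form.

Substitution: /x/ → /j/, /z/ → /ʒ/, giving /ʊjʒjuɹʃʊdʃ/.
The consonants /j/, /ʒ/, /ɹ/, /d/, /ʃ/ cannot be parsed into a legal (C)V syllable (no codas are permitted; onsets are limited to one consonant).
Epenthesis after each stranded consonant: /j/ → /ji/, /ʒ/ → /ʒi/, /ɹ/ → /ɹi/, /d/ → /di/, /ʃ/ → /ʃi/.

ʊjiʒijuɹiʃʊdiʃi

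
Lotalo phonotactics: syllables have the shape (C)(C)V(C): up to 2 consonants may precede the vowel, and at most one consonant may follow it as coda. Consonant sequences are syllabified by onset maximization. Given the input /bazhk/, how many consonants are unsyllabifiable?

2

Under (C)(C)V(C), the unsyllabifiable consonants are /h/, /k/ (at most one coda consonant is licensed; onsets may contain at most 2 consonants).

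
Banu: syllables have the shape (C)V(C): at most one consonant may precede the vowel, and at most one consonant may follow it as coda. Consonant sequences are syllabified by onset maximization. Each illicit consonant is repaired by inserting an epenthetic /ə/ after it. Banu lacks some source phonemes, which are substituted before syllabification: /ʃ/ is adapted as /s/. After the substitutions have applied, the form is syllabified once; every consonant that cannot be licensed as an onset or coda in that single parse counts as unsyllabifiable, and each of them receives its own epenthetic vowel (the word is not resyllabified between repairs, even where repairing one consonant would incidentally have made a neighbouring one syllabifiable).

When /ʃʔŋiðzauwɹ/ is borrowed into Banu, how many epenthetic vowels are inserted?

3

After substitution the input is /sʔŋiðzauwɹ/.
The unsyllabifiable consonants are /s/, /ʔ/, /ɹ/; each receives one epenthetic vowel.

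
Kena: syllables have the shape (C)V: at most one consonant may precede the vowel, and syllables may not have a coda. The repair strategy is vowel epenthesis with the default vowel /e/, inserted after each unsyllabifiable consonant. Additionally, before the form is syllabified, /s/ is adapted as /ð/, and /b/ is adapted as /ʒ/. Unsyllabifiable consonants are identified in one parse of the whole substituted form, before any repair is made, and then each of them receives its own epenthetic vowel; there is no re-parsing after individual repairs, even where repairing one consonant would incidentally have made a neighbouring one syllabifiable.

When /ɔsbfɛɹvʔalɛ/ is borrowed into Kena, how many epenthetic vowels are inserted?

After substitution the input is /ɔðʒfɛɹvʔalɛ/.
The unsyllabifiable consonants are /ð/, /ʒ/, /ɹ/, /v/; each receives one epenthetic vowel.

4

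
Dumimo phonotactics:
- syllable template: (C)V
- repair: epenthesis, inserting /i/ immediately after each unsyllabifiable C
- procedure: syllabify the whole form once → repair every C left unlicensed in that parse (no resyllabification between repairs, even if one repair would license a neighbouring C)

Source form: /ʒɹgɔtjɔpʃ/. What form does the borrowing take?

ʒiɹigɔtijɔpiʃi

Under (C)V, the unsyllabifiable consonants are /ʒ/, /ɹ/, /t/, /p/, /ʃ/ (no codas are permitted; onsets are limited to one consonant).
Inserting the epenthetic vowel yields /ʒ/ → /ʒi/, /ɹ/ → /ɹi/, /t/ → /ti/, /p/ → /pi/, /ʃ/ → /ʃi/.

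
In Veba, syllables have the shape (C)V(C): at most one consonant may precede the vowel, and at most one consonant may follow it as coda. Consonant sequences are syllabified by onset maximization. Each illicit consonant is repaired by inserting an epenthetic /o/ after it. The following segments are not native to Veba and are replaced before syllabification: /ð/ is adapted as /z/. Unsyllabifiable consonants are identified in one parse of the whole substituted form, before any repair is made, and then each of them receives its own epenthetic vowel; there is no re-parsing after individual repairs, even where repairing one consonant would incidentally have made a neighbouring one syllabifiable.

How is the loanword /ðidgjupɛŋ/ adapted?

zidgojupɛŋ

Substitution: /ð/ → /z/, giving /zidgjupɛŋ/.
Under (C)V(C), the unsyllabifiable consonants are /g/ (at most one coda consonant is licensed; onsets are limited to one consonant).
Each unlicensed consonant becomes the onset of a new syllable: /g/ → /go/.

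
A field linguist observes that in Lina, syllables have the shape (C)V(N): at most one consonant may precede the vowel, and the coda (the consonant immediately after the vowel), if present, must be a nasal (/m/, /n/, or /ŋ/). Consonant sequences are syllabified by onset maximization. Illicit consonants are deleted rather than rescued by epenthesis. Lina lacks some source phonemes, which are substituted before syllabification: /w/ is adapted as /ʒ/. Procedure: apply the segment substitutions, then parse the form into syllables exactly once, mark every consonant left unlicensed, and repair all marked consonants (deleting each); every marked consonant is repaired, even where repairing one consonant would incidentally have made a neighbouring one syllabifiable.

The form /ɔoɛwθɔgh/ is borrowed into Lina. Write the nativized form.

Substitution: /w/ → /ʒ/, giving /ɔoɛʒθɔgh/.
The consonants /ʒ/, /g/, /h/ cannot be parsed into a legal (C)V(N) syllable (only a nasal (/m/, /n/, or /ŋ/) is licensed in coda position; onsets are limited to one consonant).
Deleting the stranded consonants removes /ʒ/, /g/, /h/.

ɔoɛθɔ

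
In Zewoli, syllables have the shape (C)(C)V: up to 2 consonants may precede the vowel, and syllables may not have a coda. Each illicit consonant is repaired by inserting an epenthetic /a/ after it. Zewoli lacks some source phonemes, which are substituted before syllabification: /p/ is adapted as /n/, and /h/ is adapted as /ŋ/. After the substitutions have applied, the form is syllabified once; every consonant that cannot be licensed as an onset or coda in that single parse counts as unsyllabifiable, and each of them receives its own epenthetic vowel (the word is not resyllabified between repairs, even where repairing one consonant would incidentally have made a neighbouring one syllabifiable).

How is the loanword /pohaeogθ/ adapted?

Substitution: /p/ → /n/, /h/ → /ŋ/, giving /noŋaeogθ/.
Syllabifying with onset maximization leaves /g/, /θ/ stranded (no codas are permitted; onsets may contain at most 2 consonants).
Each unlicensed consonant becomes the onset of a new syllable: /g/ → /ga/, /θ/ → /θa/.

noŋaeogaθa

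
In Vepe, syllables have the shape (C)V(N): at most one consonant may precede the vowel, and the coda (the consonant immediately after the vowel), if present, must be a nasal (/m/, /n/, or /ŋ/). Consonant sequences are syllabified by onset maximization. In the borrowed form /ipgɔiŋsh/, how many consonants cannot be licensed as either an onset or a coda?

3

Under (C)V(N), the unsyllabifiable consonants are /p/, /s/, /h/ (only a nasal (/m/, /n/, or /ŋ/) is licensed in coda position; onsets are limited to one consonant).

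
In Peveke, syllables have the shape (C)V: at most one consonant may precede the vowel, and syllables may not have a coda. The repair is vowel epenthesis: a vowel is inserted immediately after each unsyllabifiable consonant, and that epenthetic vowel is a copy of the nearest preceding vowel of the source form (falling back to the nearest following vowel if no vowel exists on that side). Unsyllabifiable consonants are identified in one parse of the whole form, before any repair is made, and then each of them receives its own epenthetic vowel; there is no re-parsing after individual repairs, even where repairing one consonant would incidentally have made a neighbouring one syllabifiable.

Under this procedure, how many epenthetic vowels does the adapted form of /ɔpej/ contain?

The unsyllabifiable consonants are /j/; each receives one epenthetic vowel.

1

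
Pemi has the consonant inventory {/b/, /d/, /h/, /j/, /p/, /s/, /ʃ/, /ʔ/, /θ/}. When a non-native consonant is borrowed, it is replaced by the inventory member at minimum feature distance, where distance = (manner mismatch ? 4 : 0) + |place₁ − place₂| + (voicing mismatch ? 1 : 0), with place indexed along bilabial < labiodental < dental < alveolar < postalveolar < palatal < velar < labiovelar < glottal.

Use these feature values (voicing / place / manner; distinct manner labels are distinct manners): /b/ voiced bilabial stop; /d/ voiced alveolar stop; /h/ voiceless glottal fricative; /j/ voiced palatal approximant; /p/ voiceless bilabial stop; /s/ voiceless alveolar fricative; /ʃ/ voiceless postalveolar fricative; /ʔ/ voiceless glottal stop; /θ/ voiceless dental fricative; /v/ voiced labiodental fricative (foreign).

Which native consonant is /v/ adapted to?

/θ/ is closest: same manner (fricative), place distance 1 (labiodental→dental), voicing differs (+1); total 2. Next closest is /s/ at distance 3.

θ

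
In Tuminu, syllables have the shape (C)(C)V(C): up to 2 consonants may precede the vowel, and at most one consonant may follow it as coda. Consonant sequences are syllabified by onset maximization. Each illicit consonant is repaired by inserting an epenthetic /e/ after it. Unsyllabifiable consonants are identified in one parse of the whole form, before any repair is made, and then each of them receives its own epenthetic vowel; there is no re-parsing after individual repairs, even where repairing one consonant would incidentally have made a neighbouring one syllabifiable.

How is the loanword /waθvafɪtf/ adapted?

waθvafɪtfe

Syllabifying with onset maximization leaves /f/ stranded (at most one coda consonant is licensed; onsets may contain at most 2 consonants).
Each unlicensed consonant becomes the onset of a new syllable: /f/ → /fe/.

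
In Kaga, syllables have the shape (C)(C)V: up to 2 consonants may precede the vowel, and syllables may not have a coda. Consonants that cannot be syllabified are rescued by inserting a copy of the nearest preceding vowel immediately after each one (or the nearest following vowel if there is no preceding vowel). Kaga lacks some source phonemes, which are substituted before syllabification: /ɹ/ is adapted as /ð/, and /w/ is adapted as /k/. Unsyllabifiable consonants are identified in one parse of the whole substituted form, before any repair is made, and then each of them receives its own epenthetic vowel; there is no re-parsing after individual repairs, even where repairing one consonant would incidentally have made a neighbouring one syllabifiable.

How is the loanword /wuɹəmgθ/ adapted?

kuðəməgəθə

Substitution: /w/ → /k/, /ɹ/ → /ð/, giving /kuðəmgθ/.
Under (C)(C)V, the unsyllabifiable consonants are /m/, /g/, /θ/ (no codas are permitted; onsets may contain at most 2 consonants).
Each unlicensed consonant becomes the onset of a new syllable: /m/ → /mə/, /g/ → /gə/, /θ/ → /θə/.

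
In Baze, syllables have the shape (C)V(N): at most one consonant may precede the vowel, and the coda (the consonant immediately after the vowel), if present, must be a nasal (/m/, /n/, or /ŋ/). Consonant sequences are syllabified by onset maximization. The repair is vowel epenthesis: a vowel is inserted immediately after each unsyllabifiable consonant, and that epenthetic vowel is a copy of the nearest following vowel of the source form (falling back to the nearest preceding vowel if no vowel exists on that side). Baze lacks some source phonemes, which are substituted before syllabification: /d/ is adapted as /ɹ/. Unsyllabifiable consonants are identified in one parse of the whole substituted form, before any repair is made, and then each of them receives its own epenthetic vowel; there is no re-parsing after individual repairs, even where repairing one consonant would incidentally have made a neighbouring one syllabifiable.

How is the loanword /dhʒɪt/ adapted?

Substitution: /d/ → /ɹ/, giving /ɹhʒɪt/.
Under (C)V(N), the unsyllabifiable consonants are /ɹ/, /h/, /t/ (only a nasal (/m/, /n/, or /ŋ/) is licensed in coda position; onsets are limited to one consonant).
Epenthesis after each stranded consonant: /ɹ/ → /ɹɪ/, /h/ → /hɪ/, /t/ → /tɪ/.

ɹɪhɪʒɪtɪ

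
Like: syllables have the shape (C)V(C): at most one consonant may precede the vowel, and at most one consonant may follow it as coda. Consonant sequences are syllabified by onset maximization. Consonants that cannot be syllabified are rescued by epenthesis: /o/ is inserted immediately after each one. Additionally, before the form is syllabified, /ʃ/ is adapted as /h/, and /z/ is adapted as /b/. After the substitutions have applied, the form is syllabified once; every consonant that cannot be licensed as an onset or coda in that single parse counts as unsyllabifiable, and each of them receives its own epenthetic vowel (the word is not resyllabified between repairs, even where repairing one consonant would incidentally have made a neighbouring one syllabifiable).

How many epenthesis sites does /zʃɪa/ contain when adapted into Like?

1

After substitution the input is /bhɪa/.
The unsyllabifiable consonants are /b/; each receives one epenthetic vowel.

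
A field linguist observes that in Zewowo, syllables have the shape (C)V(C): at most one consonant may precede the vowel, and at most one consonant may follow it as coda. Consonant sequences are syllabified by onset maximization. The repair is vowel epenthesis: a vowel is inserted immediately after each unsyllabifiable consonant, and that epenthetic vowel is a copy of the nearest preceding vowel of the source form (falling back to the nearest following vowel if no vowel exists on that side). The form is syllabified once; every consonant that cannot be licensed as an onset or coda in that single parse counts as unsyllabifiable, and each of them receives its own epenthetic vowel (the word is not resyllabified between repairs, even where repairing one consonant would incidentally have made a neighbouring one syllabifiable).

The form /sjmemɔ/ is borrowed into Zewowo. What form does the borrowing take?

sejememɔ

Syllabifying with onset maximization leaves /s/, /j/ stranded (at most one coda consonant is licensed; onsets are limited to one consonant).
Each unlicensed consonant becomes the onset of a new syllable: /s/ → /se/, /j/ → /je/.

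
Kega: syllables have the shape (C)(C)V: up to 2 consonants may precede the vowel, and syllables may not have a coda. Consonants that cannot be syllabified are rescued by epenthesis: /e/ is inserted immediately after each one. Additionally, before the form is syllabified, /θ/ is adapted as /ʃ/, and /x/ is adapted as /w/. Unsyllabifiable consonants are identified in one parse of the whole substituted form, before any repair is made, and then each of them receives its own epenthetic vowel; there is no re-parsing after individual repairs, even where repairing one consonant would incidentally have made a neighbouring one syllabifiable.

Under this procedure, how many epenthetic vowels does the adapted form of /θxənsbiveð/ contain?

2

After substitution the input is /ʃwənsbiveð/.
The unsyllabifiable consonants are /n/, /ð/; each receives one epenthetic vowel.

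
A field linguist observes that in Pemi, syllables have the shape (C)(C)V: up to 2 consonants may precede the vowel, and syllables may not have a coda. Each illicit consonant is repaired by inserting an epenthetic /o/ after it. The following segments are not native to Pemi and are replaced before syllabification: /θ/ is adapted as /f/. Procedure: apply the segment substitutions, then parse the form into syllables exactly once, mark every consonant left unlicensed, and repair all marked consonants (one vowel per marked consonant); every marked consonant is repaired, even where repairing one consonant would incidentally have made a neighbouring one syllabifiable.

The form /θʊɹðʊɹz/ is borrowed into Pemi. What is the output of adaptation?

fʊɹðʊɹozo

Substitution: /θ/ → /f/, giving /fʊɹðʊɹz/.
Syllabifying with onset maximization leaves /ɹ/, /z/ stranded (no codas are permitted; onsets may contain at most 2 consonants).
Epenthesis after each stranded consonant: /ɹ/ → /ɹo/, /z/ → /zo/.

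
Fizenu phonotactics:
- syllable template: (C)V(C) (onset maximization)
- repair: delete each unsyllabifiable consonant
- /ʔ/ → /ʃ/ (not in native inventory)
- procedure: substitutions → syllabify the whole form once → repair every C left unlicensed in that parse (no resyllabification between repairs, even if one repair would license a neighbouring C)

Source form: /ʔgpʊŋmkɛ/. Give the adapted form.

Substitution: /ʔ/ → /ʃ/, giving /ʃgpʊŋmkɛ/.
The consonants /ʃ/, /g/, /m/ cannot be parsed into a legal (C)V(C) syllable (at most one coda consonant is licensed; onsets are limited to one consonant).
Deletion applies to /ʃ/, /g/, /m/.

pʊŋkɛ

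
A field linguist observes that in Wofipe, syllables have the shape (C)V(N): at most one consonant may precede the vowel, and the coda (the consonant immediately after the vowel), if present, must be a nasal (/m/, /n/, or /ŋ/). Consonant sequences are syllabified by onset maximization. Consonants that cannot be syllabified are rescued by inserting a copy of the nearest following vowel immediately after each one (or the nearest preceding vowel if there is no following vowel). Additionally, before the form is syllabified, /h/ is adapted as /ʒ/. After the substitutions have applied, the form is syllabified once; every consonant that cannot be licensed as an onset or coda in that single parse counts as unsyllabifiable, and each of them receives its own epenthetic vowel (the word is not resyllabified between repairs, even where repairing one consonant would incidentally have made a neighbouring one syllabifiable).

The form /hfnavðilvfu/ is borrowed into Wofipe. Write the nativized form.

ʒafanaviðiluvufu

Substitution: /h/ → /ʒ/, giving /ʒfnavðilvfu/.
Syllabifying with onset maximization leaves /ʒ/, /f/, /v/, /l/, /v/ stranded (only a nasal (/m/, /n/, or /ŋ/) is licensed in coda position; onsets are limited to one consonant).
Inserting the epenthetic vowel yields /ʒ/ → /ʒa/, /f/ → /fa/, /v/ → /vi/, /l/ → /lu/, /v/ → /vu/.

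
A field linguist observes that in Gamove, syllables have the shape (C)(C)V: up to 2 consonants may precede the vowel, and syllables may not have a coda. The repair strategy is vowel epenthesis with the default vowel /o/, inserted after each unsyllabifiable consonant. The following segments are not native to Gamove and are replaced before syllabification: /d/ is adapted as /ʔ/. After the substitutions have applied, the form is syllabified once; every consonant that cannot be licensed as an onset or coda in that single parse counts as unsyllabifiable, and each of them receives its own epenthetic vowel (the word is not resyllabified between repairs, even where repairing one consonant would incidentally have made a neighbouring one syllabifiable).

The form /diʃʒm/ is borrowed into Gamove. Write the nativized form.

ʔiʃoʒomo

Substitution: /d/ → /ʔ/, giving /ʔiʃʒm/.
Syllabifying with onset maximization leaves /ʃ/, /ʒ/, /m/ stranded (no codas are permitted; onsets may contain at most 2 consonants).
Inserting the epenthetic vowel yields /ʃ/ → /ʃo/, /ʒ/ → /ʒo/, /m/ → /mo/.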